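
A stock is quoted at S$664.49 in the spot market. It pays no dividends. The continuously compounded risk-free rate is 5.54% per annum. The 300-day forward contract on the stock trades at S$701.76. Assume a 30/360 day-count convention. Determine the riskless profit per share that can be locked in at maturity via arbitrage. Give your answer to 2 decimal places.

S$5.87 per share

Fair forward: F* = S·e^(carry·T), with carry = r = 0.0554
F* = 664.49 · e^(0.0554 × 300/360) = 664.49 · e^0.046167 = 664.49 × 1.047249 = S$695.8865
Market S$701.76 > fair S$695.8865: forward overpriced → cash-and-carry (buy spot, short the forward).
At maturity, profit = |F_mkt − F*| = |701.76 − 695.8865| = S$5.87 per share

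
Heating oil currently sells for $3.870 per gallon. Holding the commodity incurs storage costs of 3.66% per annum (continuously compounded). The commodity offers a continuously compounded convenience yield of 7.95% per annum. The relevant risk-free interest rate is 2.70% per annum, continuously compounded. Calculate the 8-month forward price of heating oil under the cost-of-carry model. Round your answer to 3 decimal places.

Net carry = r + u − y = 0.0270 + 0.0366 − 0.0795 = -0.0159
F = S·e^((r+u−y)T) = 3.870 · e^(-0.0159 × 8/12) = 3.870 · e^-0.010600
= 3.870 × 0.989456 = $3.829 per gallon

$3.829 per gallon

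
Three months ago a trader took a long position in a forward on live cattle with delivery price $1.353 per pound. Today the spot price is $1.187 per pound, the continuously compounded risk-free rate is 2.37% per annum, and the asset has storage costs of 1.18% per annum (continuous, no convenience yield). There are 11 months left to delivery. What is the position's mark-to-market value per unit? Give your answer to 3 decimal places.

-$0.124 per pound

Current fair forward for the remaining 11 months: F = S·e^((r + u)·T), (r + u) = 0.0237 + 0.0118 = 0.0355
F = 1.187 · e^(0.0355 × 11/12) = 1.187 × 1.033077 = 1.2263
Value of long forward = (F − K)·e^(−rT) = (1.2263 − 1.353) · e^(−0.0237·11/12)
= -0.1267 × 0.978509 = -0.124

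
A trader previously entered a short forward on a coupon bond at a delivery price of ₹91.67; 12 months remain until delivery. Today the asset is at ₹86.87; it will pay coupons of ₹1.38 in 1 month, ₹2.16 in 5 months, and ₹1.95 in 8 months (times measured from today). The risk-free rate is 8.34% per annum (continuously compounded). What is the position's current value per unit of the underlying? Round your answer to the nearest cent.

₹2.77

PV(remaining coupons) I = 1.38·e^(−0.0834·1/12) + 2.16·e^(−0.0834·5/12) + 1.95·e^(−0.0834·8/12) = 5.3012
Current forward F = (S − I)·e^(rT) = (86.87 − 5.3012)·e^(0.0834·12/12) = 81.5688 × 1.086977 = 88.6634
Value (long) = (F − K)·e^(−rT) = (88.6634 − 91.67) × 0.919983 = -2.7660
Short position value = −(long value) = ₹2.77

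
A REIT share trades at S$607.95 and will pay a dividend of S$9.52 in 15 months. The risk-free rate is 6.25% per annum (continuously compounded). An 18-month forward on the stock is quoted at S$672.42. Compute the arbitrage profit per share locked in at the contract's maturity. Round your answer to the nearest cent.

PV(dividends) I = 9.52·e^(−0.0625·15/12) = 8.8046
Fair forward F* = (S − I)·e^(rT) = (607.95 − 8.8046)·e^0.093750 = 599.1454 × 1.098285 = 658.0324
Market S$672.42 > fair 658.0324: forward overpriced → cash-and-carry (borrow at r, buy the stock and collect the dividends, short the forward).
Profit at T = |F_mkt − F*| = |672.42 − 658.0324| = S$14.39 per share

S$14.39 per share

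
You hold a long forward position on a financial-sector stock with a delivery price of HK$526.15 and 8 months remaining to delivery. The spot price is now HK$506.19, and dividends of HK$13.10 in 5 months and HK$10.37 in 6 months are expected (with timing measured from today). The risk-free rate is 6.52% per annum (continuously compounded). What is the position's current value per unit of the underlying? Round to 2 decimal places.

PV(remaining dividends) I = 13.10·e^(−0.0652·5/12) + 10.37·e^(−0.0652·6/12) = 22.7863
Current forward F = (S − I)·e^(rT) = (506.19 − 22.7863)·e^(0.0652·8/12) = 483.4037 × 1.044425 = 504.8789
Value (long) = (F − K)·e^(−rT) = (504.8789 − 526.15) × 0.957464 = -20.3663
Value = -HK$20.37

-HK$20.37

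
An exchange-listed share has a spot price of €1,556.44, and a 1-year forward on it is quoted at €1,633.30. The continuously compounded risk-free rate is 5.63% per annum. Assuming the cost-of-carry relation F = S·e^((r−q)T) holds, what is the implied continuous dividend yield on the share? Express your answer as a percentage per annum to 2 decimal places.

0.81%

From F = S·e^((r−q)T): (r − q) = ln(F/S)/T
ln(1633.30/1556.44) = ln(1.049382) = 0.048201
(r − q) = 0.048201 / (1) = 0.048201
q = r − ln(F/S)/T = 0.0563 − 0.048201 = 0.008099
q = 0.81%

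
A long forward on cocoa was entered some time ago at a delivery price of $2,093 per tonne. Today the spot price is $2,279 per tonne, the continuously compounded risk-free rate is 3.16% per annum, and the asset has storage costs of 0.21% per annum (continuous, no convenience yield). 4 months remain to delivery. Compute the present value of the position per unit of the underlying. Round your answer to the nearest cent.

$209.53 per tonne

Current fair forward for the remaining 4 months: F = S·e^((r + u)·T), (r + u) = 0.0316 + 0.0021 = 0.0337
F = 2279 · e^(0.0337 × 4/12) = 2279 × 1.01129666 = 2304.7451
Value of long forward = (F − K)·e^(−rT) = (2304.7451 − 2093) · e^(−0.0316·4/12)
= 211.7451 × 0.98952195 = 209.53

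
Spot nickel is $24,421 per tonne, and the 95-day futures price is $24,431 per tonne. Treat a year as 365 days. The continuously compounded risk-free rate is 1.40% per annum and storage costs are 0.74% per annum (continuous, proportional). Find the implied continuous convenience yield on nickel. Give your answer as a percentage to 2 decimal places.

1.98%

F = S·e^((r+u−y)T) ⇒ (r+u−y) = ln(F/S)/T
ln(24431/24421) = 0.000409; /T ⇒ 0.001571
y = r + u − ln(F/S)/T = 0.0140 + 0.0074 − 0.001571 = 0.019829
y = 1.98%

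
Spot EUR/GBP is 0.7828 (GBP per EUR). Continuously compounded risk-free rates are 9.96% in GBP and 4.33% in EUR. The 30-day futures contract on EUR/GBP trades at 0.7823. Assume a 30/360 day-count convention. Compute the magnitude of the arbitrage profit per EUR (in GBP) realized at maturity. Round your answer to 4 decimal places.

Fair futures: F* = S·e^(carry·T), with carry = (r_GBP − r_EUR) = 0.0996 − 0.0433 = 0.0563
F* = 0.7828 · e^(0.0563 × 30/360) = 0.7828 · e^0.004692 = 0.7828 × 1.004703 = 0.7865
Market 0.7823 < fair 0.7865: forward underpriced → reverse cash-and-carry (short spot, go long the forward).
At maturity, profit = |F_mkt − F*| = |0.7823 − 0.7865| = 0.0042 per EUR (in GBP)

0.0042 per EUR (in GBP)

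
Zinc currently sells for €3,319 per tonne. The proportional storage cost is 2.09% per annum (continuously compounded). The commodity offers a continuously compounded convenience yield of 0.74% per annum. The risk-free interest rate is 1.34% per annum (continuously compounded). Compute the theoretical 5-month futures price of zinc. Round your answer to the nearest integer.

Net carry = r + u − y = 0.0134 + 0.0209 − 0.0074 = 0.0269
F = S·e^((r+u−y)T) = 3319 · e^(0.0269 × 5/12) = 3319 · e^0.011208
= 3319 × 1.011271 = €3,356 per tonne

€3,356 per tonne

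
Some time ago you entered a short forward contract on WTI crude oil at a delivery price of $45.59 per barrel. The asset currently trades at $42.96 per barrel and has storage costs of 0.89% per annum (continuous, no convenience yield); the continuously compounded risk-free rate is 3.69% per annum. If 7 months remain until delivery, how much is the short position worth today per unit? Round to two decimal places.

Current fair forward for the remaining 7 months: F = S·e^((r + u)·T), (r + u) = 0.0369 + 0.0089 = 0.0458
F = 42.96 · e^(0.0458 × 7/12) = 42.96 × 1.027077 = 44.1232
Value of long forward = (F − K)·e^(−rT) = (44.1232 − 45.59) · e^(−0.0369·7/12)
= -1.4668 × 0.978705 = -1.44
Short position value = −(long value) = $1.44

$1.44 per barrel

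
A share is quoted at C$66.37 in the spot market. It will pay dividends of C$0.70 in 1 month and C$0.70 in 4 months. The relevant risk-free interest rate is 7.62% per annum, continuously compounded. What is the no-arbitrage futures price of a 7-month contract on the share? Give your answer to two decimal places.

PV(dividends) I = 0.70·e^(−0.0762·1/12) + 0.70·e^(−0.0762·4/12)
I = 0.6956 + 0.6824 = 1.3780
F = (S − I)·e^(rT) = (66.37 − 1.3780) · e^(0.0762·7/12)
= 64.9920 · e^0.044450 = 64.9920 × 1.045453 = C$67.95

C$67.95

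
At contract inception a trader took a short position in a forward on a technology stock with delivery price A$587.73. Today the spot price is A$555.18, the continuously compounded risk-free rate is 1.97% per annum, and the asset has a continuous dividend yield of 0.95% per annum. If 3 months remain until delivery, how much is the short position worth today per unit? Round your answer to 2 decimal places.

Current fair forward for the remaining 3 months: F = S·e^((r − q)·T), (r − q) = 0.0197 − 0.0095 = 0.0102
F = 555.18 · e^(0.0102 × 3/12) = 555.18 × 1.002553 = 556.5974
Value of long forward = (F − K)·e^(−rT) = (556.5974 − 587.73) · e^(−0.0197·3/12)
= -31.1326 × 0.995087 = -30.98
Short position value = −(long value) = A$30.98

A$30.98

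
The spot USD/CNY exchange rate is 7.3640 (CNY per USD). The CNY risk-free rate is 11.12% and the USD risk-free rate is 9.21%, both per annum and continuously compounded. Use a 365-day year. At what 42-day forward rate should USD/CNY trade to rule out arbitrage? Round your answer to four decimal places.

F = S·e^((r_CNY − r_USD)T) = 7.3640 · e^((0.1112 − 0.0921) × 42/365)
= 7.3640 · e^0.002198 = 7.3640 × 1.002200
F = 7.3802 CNY per USD

7.3802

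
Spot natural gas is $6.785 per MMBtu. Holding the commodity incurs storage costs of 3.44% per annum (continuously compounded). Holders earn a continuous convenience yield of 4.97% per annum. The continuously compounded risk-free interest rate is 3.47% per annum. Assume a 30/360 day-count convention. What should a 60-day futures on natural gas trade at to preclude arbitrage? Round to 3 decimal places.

$6.807 per MMBtu

Net carry = r + u − y = 0.0347 + 0.0344 − 0.0497 = 0.0194
F = S·e^((r+u−y)T) = 6.785 · e^(0.0194 × 60/360) = 6.785 · e^0.003233
= 6.785 × 1.003238 = $6.807 per MMBtu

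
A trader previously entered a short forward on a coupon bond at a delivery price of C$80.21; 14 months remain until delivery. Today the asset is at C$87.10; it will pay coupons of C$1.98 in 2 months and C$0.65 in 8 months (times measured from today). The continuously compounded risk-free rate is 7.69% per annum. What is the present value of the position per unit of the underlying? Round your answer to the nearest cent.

PV(remaining coupons) I = 1.98·e^(−0.0769·2/12) + 0.65·e^(−0.0769·8/12) = 2.5723
Current forward F = (S − I)·e^(rT) = (87.10 − 2.5723)·e^(0.0769·14/12) = 84.5277 × 1.093864 = 92.4618
Value (long) = (F − K)·e^(−rT) = (92.4618 − 80.21) × 0.914190 = 11.2005
Short position value = −(long value) = -C$11.20

-C$11.20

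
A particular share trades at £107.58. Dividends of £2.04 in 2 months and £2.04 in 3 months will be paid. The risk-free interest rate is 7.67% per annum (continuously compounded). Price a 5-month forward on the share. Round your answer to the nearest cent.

£106.93

PV(dividends) I = 2.04·e^(−0.0767·2/12) + 2.04·e^(−0.0767·3/12)
I = 2.0141 + 2.0013 = 4.0154
F = (S − I)·e^(rT) = (107.58 − 4.0154) · e^(0.0767·5/12)
= 103.5646 · e^0.031958 = 103.5646 × 1.032474 = £106.93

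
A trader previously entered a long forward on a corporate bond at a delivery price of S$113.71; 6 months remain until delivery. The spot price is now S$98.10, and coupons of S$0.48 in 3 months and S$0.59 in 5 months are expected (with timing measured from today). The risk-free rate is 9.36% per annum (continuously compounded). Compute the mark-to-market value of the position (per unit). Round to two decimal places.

-S$11.45

PV(remaining coupons) I = 0.48·e^(−0.0936·3/12) + 0.59·e^(−0.0936·5/12) = 1.0363
Current forward F = (S − I)·e^(rT) = (98.10 − 1.0363)·e^(0.0936·6/12) = 97.0637 × 1.047912 = 101.7142
Value (long) = (F − K)·e^(−rT) = (101.7142 − 113.71) × 0.954278 = -11.4473
Value = -S$11.45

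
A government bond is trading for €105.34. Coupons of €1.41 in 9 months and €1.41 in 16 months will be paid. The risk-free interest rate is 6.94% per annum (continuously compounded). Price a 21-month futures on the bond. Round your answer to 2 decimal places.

PV(coupons) I = 1.41·e^(−0.0694·9/12) + 1.41·e^(−0.0694·16/12)
I = 1.3385 + 1.2854 = 2.6239
F = (S − I)·e^(rT) = (105.34 − 2.6239) · e^(0.0694·21/12)
= 102.7161 · e^0.121450 = 102.7161 × 1.129133 = €115.98

€115.98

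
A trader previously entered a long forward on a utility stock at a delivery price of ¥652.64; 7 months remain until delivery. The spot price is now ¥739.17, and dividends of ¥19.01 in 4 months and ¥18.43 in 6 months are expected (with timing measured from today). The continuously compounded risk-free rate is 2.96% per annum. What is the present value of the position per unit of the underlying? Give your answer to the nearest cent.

PV(remaining dividends) I = 19.01·e^(−0.0296·4/12) + 18.43·e^(−0.0296·6/12) = 36.9826
Current forward F = (S − I)·e^(rT) = (739.17 − 36.9826)·e^(0.0296·7/12) = 702.1874 × 1.017417 = 714.4174
Value (long) = (F − K)·e^(−rT) = (714.4174 − 652.64) × 0.982882 = 60.7199
Value = ¥60.72

¥60.72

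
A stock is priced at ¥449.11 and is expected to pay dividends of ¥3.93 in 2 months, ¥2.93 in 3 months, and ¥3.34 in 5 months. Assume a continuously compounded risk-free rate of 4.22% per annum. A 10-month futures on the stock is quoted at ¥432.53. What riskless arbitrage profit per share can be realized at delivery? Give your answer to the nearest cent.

¥22.21 per share

PV(dividends) I = 3.93·e^(−0.0422·2/12) + 2.93·e^(−0.0422·3/12) + 3.34·e^(−0.0422·5/12) = 10.0835
Fair futures F* = (S − I)·e^(rT) = (449.11 − 10.0835)·e^0.035167 = 439.0265 × 1.035793 = 454.7406
Market ¥432.53 < fair 454.7406: forward underpriced → reverse cash-and-carry (short the stock, invest proceeds at r, pay the dividends, go long the forward).
Profit at T = |F_mkt − F*| = |432.53 − 454.7406| = ¥22.21 per share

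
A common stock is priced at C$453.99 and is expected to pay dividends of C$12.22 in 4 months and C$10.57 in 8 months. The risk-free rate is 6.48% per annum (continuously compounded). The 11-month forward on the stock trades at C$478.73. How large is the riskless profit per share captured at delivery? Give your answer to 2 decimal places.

PV(dividends) I = 12.22·e^(−0.0648·4/12) + 10.57·e^(−0.0648·8/12) = 22.0820
Fair forward F* = (S − I)·e^(rT) = (453.99 − 22.0820)·e^0.059400 = 431.9080 × 1.061200 = 458.3408
Market C$478.73 > fair 458.3408: forward overpriced → cash-and-carry (borrow at r, buy the stock and collect the dividends, short the forward).
Profit at T = |F_mkt − F*| = |478.73 − 458.3408| = C$20.39 per share

C$20.39 per share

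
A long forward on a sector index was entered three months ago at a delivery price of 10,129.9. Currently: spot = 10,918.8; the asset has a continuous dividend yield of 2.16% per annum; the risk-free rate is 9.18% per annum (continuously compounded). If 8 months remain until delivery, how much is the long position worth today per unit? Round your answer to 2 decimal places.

Current fair forward for the remaining 8 months: F = S·e^((r − q)·T), (r − q) = 0.0918 − 0.0216 = 0.0702
F = 10918.8 · e^(0.0702 × 8/12) = 10918.8 × 1.04791241 = 11441.9460
Value of long forward = (F − K)·e^(−rT) = (11441.9460 − 10129.9) · e^(−0.0918·8/12)
= 1312.0460 × 0.94063509 = 1234.16

1234.16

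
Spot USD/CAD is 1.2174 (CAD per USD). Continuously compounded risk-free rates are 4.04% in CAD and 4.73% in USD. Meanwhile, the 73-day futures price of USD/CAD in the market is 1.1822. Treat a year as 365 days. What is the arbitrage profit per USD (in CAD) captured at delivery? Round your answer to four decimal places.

Fair futures: F* = S·e^(carry·T), with carry = (r_CAD − r_USD) = 0.0404 − 0.0473 = -0.0069
F* = 1.2174 · e^(-0.0069 × 73/365) = 1.2174 · e^-0.001380 = 1.2174 × 0.998621 = 1.2157
Market 1.1822 < fair 1.2157: forward underpriced → reverse cash-and-carry (short spot, go long the forward).
At maturity, profit = |F_mkt − F*| = |1.1822 − 1.2157| = 0.0335 per USD (in CAD)

0.0335 per USD (in CAD)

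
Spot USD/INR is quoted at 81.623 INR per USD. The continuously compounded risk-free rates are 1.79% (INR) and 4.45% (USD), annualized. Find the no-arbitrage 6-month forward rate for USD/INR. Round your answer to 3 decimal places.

F = S·e^((r_INR − r_USD)T) = 81.623 · e^((0.0179 − 0.0445) × 6/12)
= 81.623 · e^-0.013300 = 81.623 × 0.986788
F = 80.545 INR per USD

80.545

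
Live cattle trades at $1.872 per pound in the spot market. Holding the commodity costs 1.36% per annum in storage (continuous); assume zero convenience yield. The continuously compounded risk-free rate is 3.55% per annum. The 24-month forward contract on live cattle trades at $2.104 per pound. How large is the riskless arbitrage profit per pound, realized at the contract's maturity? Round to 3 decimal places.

Fair forward: F* = S·e^(carry·T), with carry = (r + u) = 0.0355 + 0.0136 = 0.0491
F* = 1.872 · e^(0.0491 × 24/12) = 1.872 · e^0.098200 = 1.872 × 1.103183 = $2.0652
Market $2.104 > fair $2.0652: forward overpriced → cash-and-carry (buy spot, short the forward).
At maturity, profit = |F_mkt − F*| = |2.104 − 2.0652| = $0.039 per pound

$0.039 per pound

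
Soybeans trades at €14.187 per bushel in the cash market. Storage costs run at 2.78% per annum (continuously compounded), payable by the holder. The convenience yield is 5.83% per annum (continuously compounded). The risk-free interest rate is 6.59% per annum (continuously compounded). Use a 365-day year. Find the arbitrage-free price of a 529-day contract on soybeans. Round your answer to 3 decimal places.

Net carry = r + u − y = 0.0659 + 0.0278 − 0.0583 = 0.0354
F = S·e^((r+u−y)T) = 14.187 · e^(0.0354 × 529/365) = 14.187 · e^0.051306
= 14.187 × 1.052645 = €14.934 per bushel

€14.934 per bushel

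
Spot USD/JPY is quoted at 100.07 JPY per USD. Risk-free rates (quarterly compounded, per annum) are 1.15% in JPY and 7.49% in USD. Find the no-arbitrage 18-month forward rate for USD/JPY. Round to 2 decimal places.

By covered interest parity, F = S · (1+r_JPY/4)^(4T) / (1+r_USD/4)^(4T)
= 100.07 × 1.017374 / 1.117743 = 100.07 × 0.910204
F = 91.08 JPY per USD

91.08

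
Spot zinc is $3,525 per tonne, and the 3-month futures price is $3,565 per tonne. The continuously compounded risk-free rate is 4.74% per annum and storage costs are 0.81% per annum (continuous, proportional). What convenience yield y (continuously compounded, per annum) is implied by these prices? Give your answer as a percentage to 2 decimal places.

1.04%

F = S·e^((r+u−y)T) ⇒ (r+u−y) = ln(F/S)/T
ln(3565/3525) = 0.011284; /T ⇒ 0.045136
y = r + u − ln(F/S)/T = 0.0474 + 0.0081 − 0.045136 = 0.010364
y = 1.04%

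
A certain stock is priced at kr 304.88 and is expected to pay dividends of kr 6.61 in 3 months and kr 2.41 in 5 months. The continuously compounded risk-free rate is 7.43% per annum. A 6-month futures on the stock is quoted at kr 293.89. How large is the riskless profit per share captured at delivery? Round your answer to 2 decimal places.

PV(dividends) I = 6.61·e^(−0.0743·3/12) + 2.41·e^(−0.0743·5/12) = 8.8249
Fair futures F* = (S − I)·e^(rT) = (304.88 − 8.8249)·e^0.037150 = 296.0551 × 1.037849 = 307.2605
Market kr 293.89 < fair 307.2605: forward underpriced → reverse cash-and-carry (short the stock, invest proceeds at r, pay the dividends, go long the forward).
Profit at T = |F_mkt − F*| = |293.89 − 307.2605| = kr 13.37 per share

kr 13.37 per share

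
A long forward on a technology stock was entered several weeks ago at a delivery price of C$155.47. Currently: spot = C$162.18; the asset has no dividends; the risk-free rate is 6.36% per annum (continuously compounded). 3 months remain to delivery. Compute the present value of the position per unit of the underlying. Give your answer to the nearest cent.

Current fair forward for the remaining 3 months: F = S·e^(r·T), r = 0.0636
F = 162.18 · e^(0.0636 × 3/12) = 162.18 × 1.016027 = 164.7793
Value of long forward = (F − K)·e^(−rT) = (164.7793 − 155.47) · e^(−0.0636·3/12)
= 9.3093 × 0.984226 = 9.16

C$9.16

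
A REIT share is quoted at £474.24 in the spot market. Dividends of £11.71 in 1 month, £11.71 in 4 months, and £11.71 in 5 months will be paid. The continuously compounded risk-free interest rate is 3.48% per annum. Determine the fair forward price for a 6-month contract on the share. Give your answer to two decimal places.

£447.16

PV(dividends) I = 11.71·e^(−0.0348·1/12) + 11.71·e^(−0.0348·4/12) + 11.71·e^(−0.0348·5/12)
I = 11.6761 + 11.5749 + 11.5414 = 34.7924
F = (S − I)·e^(rT) = (474.24 − 34.7924) · e^(0.0348·6/12)
= 439.4476 · e^0.017400 = 439.4476 × 1.017552 = £447.16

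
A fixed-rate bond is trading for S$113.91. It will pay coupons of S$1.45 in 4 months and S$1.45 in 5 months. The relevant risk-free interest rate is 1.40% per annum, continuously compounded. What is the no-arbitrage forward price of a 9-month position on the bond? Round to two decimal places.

PV(coupons) I = 1.45·e^(−0.0140·4/12) + 1.45·e^(−0.0140·5/12)
I = 1.4432 + 1.4416 = 2.8848
F = (S − I)·e^(rT) = (113.91 − 2.8848) · e^(0.0140·9/12)
= 111.0252 · e^0.010500 = 111.0252 × 1.010555 = S$112.20

S$112.20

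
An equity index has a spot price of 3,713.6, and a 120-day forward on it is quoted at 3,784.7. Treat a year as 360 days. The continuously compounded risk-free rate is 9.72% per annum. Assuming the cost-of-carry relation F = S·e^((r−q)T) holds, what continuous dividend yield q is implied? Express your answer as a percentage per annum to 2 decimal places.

From F = S·e^((r−q)T): (r − q) = ln(F/S)/T
ln(3784.7/3713.6) = ln(1.019146) = 0.018965
(r − q) = 0.018965 / (120/360) = 0.056895
q = r − ln(F/S)/T = 0.0972 − 0.056895 = 0.040305
q = 4.03%

4.03%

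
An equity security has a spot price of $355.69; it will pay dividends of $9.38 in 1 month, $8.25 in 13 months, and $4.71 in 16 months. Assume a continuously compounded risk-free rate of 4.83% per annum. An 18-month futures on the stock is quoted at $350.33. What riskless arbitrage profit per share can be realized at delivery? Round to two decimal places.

$8.88 per share

PV(dividends) I = 9.38·e^(−0.0483·1/12) + 8.25·e^(−0.0483·13/12) + 4.71·e^(−0.0483·16/12) = 21.5880
Fair futures F* = (S − I)·e^(rT) = (355.69 − 21.5880)·e^0.072450 = 334.1020 × 1.075139 = 359.2061
Market $350.33 < fair 359.2061: forward underpriced → reverse cash-and-carry (short the stock, invest proceeds at r, pay the dividends, go long the forward).
Profit at T = |F_mkt − F*| = |350.33 − 359.2061| = $8.88 per share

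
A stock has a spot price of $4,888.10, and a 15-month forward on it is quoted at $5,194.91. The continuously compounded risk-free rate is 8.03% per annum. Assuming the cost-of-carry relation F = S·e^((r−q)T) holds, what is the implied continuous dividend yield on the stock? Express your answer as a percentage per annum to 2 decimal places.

From F = S·e^((r−q)T): (r − q) = ln(F/S)/T
ln(5194.91/4888.10) = ln(1.062767) = 0.060876
(r − q) = 0.060876 / (15/12) = 0.048701
q = r − ln(F/S)/T = 0.0803 − 0.048701 = 0.031599
q = 3.16%

3.16%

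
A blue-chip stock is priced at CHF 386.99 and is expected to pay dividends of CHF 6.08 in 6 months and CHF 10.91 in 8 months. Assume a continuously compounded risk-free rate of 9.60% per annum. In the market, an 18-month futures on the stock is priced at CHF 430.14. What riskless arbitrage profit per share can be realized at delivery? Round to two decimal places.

CHF 1.72 per share

PV(dividends) I = 6.08·e^(−0.0960·6/12) + 10.91·e^(−0.0960·8/12) = 16.0287
Fair futures F* = (S − I)·e^(rT) = (386.99 − 16.0287)·e^0.144000 = 370.9613 × 1.154884 = 428.4173
Market CHF 430.14 > fair 428.4173: forward overpriced → cash-and-carry (borrow at r, buy the stock and collect the dividends, short the forward).
Profit at T = |F_mkt − F*| = |430.14 − 428.4173| = CHF 1.72 per share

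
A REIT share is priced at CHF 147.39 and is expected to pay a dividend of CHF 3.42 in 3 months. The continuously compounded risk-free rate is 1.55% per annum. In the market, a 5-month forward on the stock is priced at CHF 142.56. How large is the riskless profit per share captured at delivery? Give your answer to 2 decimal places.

PV(dividends) I = 3.42·e^(−0.0155·3/12) = 3.4068
Fair forward F* = (S − I)·e^(rT) = (147.39 − 3.4068)·e^0.006458 = 143.9832 × 1.006479 = 144.9161
Market CHF 142.56 < fair 144.9161: forward underpriced → reverse cash-and-carry (short the stock, invest proceeds at r, pay the dividends, go long the forward).
Profit at T = |F_mkt − F*| = |142.56 − 144.9161| = CHF 2.36 per share

CHF 2.36 per share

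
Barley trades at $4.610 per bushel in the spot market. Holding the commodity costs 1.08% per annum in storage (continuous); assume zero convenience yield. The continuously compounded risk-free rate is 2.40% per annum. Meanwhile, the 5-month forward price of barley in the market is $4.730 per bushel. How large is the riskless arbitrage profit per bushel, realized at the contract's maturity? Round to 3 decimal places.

$0.053 per bushel

Fair forward: F* = S·e^(carry·T), with carry = (r + u) = 0.0240 + 0.0108 = 0.0348
F* = 4.610 · e^(0.0348 × 5/12) = 4.610 · e^0.014500 = 4.610 × 1.014606 = $4.6773
Market $4.730 > fair $4.6773: forward overpriced → cash-and-carry (buy spot, short the forward).
At maturity, profit = |F_mkt − F*| = |4.730 − 4.6773| = $0.053 per bushel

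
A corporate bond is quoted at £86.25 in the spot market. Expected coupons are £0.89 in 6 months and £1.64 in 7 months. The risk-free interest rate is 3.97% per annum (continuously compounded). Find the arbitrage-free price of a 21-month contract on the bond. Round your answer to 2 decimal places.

£89.80

PV(coupons) I = 0.89·e^(−0.0397·6/12) + 1.64·e^(−0.0397·7/12)
I = 0.8725 + 1.6025 = 2.4750
F = (S − I)·e^(rT) = (86.25 − 2.4750) · e^(0.0397·21/12)
= 83.7750 · e^0.069475 = 83.7750 × 1.071945 = £89.80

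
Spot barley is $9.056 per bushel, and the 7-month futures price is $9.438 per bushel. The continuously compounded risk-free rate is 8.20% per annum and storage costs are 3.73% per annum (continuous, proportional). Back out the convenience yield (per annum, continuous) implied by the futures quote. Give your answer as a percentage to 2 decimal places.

4.85%

F = S·e^((r+u−y)T) ⇒ (r+u−y) = ln(F/S)/T
ln(9.438/9.056) = 0.041317; /T ⇒ 0.070829
y = r + u − ln(F/S)/T = 0.0820 + 0.0373 − 0.070829 = 0.048471
y = 4.85%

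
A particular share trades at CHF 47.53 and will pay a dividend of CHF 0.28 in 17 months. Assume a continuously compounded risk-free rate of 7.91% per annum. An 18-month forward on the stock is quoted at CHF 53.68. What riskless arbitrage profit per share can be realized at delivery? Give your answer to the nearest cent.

PV(dividends) I = 0.28·e^(−0.0791·17/12) = 0.2503
Fair forward F* = (S − I)·e^(rT) = (47.53 − 0.2503)·e^0.118650 = 47.2797 × 1.125976 = 53.2358
Market CHF 53.68 > fair 53.2358: forward overpriced → cash-and-carry (borrow at r, buy the stock and collect the dividends, short the forward).
Profit at T = |F_mkt − F*| = |53.68 − 53.2358| = CHF 0.44 per share

CHF 0.44 per share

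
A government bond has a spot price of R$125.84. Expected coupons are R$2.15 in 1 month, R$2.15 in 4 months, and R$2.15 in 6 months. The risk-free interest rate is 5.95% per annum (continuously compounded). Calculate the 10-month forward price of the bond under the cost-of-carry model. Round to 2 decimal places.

PV(coupons) I = 2.15·e^(−0.0595·1/12) + 2.15·e^(−0.0595·4/12) + 2.15·e^(−0.0595·6/12)
I = 2.1394 + 2.1078 + 2.0870 = 6.3342
F = (S − I)·e^(rT) = (125.84 − 6.3342) · e^(0.0595·10/12)
= 119.5058 · e^0.049583 = 119.5058 × 1.050833 = R$125.58

R$125.58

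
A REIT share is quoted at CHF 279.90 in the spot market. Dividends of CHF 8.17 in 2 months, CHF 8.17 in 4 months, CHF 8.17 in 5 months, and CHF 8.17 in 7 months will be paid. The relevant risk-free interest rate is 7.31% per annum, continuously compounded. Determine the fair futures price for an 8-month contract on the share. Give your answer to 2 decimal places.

PV(dividends) I = 8.17·e^(−0.0731·2/12) + 8.17·e^(−0.0731·4/12) + 8.17·e^(−0.0731·5/12) + 8.17·e^(−0.0731·7/12)
I = 8.0711 + 7.9733 + 7.9249 + 7.8289 = 31.7982
F = (S − I)·e^(rT) = (279.90 − 31.7982) · e^(0.0731·8/12)
= 248.1018 · e^0.048733 = 248.1018 × 1.049940 = CHF 260.49

CHF 260.49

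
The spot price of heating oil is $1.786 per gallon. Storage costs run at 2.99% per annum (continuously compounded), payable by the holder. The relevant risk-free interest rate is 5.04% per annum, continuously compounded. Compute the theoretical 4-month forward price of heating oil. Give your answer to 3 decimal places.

Net carry = r + u − y = 0.0504 + 0.0299 − 0.0000 = 0.0803
F = S·e^((r+u−y)T) = 1.786 · e^(0.0803 × 4/12) = 1.786 · e^0.026767
= 1.786 × 1.027128 = $1.834 per gallon

$1.834 per gallon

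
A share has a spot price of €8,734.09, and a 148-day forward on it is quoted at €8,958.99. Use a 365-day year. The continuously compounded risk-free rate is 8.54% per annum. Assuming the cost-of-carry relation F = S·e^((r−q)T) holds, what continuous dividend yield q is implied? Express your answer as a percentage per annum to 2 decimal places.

From F = S·e^((r−q)T): (r − q) = ln(F/S)/T
ln(8958.99/8734.09) = ln(1.025750) = 0.025424
(r − q) = 0.025424 / (148/365) = 0.062701
q = r − ln(F/S)/T = 0.0854 − 0.062701 = 0.022699
q = 2.27%

2.27%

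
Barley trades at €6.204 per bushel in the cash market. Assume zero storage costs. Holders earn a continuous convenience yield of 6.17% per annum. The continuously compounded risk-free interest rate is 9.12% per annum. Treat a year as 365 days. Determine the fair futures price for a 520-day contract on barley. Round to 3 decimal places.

€6.470 per bushel

Net carry = r + u − y = 0.0912 + 0.0000 − 0.0617 = 0.0295
F = S·e^((r+u−y)T) = 6.204 · e^(0.0295 × 520/365) = 6.204 · e^0.042027
= 6.204 × 1.042923 = €6.470 per bushel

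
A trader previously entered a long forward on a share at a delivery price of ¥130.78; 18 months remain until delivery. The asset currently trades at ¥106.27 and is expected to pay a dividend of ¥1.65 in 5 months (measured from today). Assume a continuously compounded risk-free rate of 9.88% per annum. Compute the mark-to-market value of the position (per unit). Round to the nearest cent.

-¥8.08

PV(remaining dividends) I = 1.65·e^(−0.0988·5/12) = 1.5835
Current forward F = (S − I)·e^(rT) = (106.27 − 1.5835)·e^(0.0988·18/12) = 104.6865 × 1.159745 = 121.4096
Value (long) = (F − K)·e^(−rT) = (121.4096 − 130.78) × 0.862259 = -8.0797
Value = -¥8.08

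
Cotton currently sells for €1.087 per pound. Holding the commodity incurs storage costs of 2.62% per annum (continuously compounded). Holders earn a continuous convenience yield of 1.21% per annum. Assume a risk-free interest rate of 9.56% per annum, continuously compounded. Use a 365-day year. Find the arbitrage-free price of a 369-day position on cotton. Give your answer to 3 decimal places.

€1.214 per pound

Net carry = r + u − y = 0.0956 + 0.0262 − 0.0121 = 0.1097
F = S·e^((r+u−y)T) = 1.087 · e^(0.1097 × 369/365) = 1.087 · e^0.110902
= 1.087 × 1.117285 = €1.214 per pound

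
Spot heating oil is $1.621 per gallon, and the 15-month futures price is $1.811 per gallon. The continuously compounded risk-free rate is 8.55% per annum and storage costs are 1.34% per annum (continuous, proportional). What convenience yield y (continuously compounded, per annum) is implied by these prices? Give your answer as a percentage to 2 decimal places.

1.02%

F = S·e^((r+u−y)T) ⇒ (r+u−y) = ln(F/S)/T
ln(1.811/1.621) = 0.110836; /T ⇒ 0.088669
y = r + u − ln(F/S)/T = 0.0855 + 0.0134 − 0.088669 = 0.010231
y = 1.02%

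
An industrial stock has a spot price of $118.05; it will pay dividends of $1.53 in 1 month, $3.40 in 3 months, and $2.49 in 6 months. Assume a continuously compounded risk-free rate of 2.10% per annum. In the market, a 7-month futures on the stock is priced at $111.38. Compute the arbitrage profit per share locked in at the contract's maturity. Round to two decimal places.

$0.66 per share

PV(dividends) I = 1.53·e^(−0.0210·1/12) + 3.40·e^(−0.0210·3/12) + 2.49·e^(−0.0210·6/12) = 7.3735
Fair futures F* = (S − I)·e^(rT) = (118.05 − 7.3735)·e^0.012250 = 110.6765 × 1.012325 = 112.0406
Market $111.38 < fair 112.0406: forward underpriced → reverse cash-and-carry (short the stock, invest proceeds at r, pay the dividends, go long the forward).
Profit at T = |F_mkt − F*| = |111.38 − 112.0406| = $0.66 per share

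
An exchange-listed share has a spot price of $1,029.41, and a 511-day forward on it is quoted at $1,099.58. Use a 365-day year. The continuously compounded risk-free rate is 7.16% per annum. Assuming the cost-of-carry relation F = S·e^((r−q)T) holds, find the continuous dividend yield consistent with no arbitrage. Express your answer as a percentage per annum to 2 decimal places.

From F = S·e^((r−q)T): (r − q) = ln(F/S)/T
ln(1099.58/1029.41) = ln(1.068165) = 0.065942
(r − q) = 0.065942 / (511/365) = 0.047101
q = r − ln(F/S)/T = 0.0716 − 0.047101 = 0.024499
q = 2.45%

2.45%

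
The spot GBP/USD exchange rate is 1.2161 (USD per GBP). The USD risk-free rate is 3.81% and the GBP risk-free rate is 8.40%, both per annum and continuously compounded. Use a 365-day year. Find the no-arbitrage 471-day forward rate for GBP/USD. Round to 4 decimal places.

F = S·e^((r_USD − r_GBP)T) = 1.2161 · e^((0.0381 − 0.0840) × 471/365)
= 1.2161 · e^-0.059230 = 1.2161 × 0.942490
F = 1.1462 USD per GBP

1.1462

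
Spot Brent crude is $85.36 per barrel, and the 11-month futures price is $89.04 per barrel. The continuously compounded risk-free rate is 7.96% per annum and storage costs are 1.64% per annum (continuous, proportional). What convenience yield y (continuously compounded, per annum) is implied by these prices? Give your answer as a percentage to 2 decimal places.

5.00%

F = S·e^((r+u−y)T) ⇒ (r+u−y) = ln(F/S)/T
ln(89.04/85.36) = 0.042208; /T ⇒ 0.046045
y = r + u − ln(F/S)/T = 0.0796 + 0.0164 − 0.046045 = 0.049955
y = 5.00%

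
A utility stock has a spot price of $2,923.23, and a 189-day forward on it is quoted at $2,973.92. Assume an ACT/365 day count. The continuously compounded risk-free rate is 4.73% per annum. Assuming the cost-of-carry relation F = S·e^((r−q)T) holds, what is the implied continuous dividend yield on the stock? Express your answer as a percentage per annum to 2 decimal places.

1.41%

From F = S·e^((r−q)T): (r − q) = ln(F/S)/T
ln(2973.92/2923.23) = ln(1.017340) = 0.017191
(r − q) = 0.017191 / (189/365) = 0.033200
q = r − ln(F/S)/T = 0.0473 − 0.033200 = 0.014100
q = 1.41%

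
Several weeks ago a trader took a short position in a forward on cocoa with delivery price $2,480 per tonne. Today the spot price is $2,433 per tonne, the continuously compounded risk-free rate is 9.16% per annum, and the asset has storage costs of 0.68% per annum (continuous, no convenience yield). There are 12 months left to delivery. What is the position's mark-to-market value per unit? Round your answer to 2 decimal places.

Current fair forward for the remaining 12 months: F = S·e^((r + u)·T), (r + u) = 0.0916 + 0.0068 = 0.0984
F = 2433 · e^(0.0984 × 12/12) = 2433 × 1.10340406 = 2684.5821
Value of long forward = (F − K)·e^(−rT) = (2684.5821 − 2480) · e^(−0.0916·12/12)
= 204.5821 × 0.91247006 = 186.68
Short position value = −(long value) = -$186.68

-$186.68 per tonne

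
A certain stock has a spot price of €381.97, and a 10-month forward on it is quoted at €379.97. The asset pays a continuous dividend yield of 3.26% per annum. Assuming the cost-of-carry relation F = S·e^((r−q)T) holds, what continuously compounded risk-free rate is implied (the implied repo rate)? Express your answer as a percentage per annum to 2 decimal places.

From F = S·e^((r−q)T): (r − q) = ln(F/S)/T
ln(379.97/381.97) = ln(0.994764) = -0.005250
(r − q) = -0.005250 / (10/12) = -0.006300
r = ln(F/S)/T + q = -0.006300 + 0.0326 = 0.026300
r = 2.63%

2.63%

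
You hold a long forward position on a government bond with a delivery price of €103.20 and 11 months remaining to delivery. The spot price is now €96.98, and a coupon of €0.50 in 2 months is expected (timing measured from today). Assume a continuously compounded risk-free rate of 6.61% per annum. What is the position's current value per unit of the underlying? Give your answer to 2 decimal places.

PV(remaining coupons) I = 0.50·e^(−0.0661·2/12) = 0.4945
Current forward F = (S − I)·e^(rT) = (96.98 − 0.4945)·e^(0.0661·11/12) = 96.4855 × 1.062465 = 102.5125
Value (long) = (F − K)·e^(−rT) = (102.5125 − 103.20) × 0.941207 = -0.6471
Value = -€0.65

-€0.65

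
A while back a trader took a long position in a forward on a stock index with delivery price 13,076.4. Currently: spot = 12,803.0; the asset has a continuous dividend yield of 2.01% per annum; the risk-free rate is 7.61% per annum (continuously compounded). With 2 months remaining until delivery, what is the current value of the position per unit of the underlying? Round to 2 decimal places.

Current fair forward for the remaining 2 months: F = S·e^((r − q)·T), (r − q) = 0.0761 − 0.0201 = 0.0560
F = 12803.0 · e^(0.0560 × 2/12) = 12803.0 × 1.00937702 = 12923.0540
Value of long forward = (F − K)·e^(−rT) = (12923.0540 − 13076.4) · e^(−0.0761·2/12)
= -153.3460 × 0.98739676 = -151.41

-151.41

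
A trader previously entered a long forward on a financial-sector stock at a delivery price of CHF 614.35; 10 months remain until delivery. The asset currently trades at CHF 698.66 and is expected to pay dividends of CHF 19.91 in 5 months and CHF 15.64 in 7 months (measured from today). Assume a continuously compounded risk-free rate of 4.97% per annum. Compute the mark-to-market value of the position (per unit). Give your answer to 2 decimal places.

PV(remaining dividends) I = 19.91·e^(−0.0497·5/12) + 15.64·e^(−0.0497·7/12) = 34.6950
Current forward F = (S − I)·e^(rT) = (698.66 − 34.6950)·e^(0.0497·10/12) = 663.9650 × 1.042286 = 692.0414
Value (long) = (F − K)·e^(−rT) = (692.0414 − 614.35) × 0.959429 = 74.5394
Value = CHF 74.54

CHF 74.54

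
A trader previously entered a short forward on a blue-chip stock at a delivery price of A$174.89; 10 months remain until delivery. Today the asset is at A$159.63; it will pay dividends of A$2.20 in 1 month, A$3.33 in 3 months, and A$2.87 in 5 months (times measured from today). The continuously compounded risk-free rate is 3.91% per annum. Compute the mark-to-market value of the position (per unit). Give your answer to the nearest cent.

PV(remaining dividends) I = 2.20·e^(−0.0391·1/12) + 3.33·e^(−0.0391·3/12) + 2.87·e^(−0.0391·5/12) = 8.3141
Current forward F = (S − I)·e^(rT) = (159.63 − 8.3141)·e^(0.0391·10/12) = 151.3159 × 1.033120 = 156.3275
Value (long) = (F − K)·e^(−rT) = (156.3275 − 174.89) × 0.967942 = -17.9674
Short position value = −(long value) = A$17.97

A$17.97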